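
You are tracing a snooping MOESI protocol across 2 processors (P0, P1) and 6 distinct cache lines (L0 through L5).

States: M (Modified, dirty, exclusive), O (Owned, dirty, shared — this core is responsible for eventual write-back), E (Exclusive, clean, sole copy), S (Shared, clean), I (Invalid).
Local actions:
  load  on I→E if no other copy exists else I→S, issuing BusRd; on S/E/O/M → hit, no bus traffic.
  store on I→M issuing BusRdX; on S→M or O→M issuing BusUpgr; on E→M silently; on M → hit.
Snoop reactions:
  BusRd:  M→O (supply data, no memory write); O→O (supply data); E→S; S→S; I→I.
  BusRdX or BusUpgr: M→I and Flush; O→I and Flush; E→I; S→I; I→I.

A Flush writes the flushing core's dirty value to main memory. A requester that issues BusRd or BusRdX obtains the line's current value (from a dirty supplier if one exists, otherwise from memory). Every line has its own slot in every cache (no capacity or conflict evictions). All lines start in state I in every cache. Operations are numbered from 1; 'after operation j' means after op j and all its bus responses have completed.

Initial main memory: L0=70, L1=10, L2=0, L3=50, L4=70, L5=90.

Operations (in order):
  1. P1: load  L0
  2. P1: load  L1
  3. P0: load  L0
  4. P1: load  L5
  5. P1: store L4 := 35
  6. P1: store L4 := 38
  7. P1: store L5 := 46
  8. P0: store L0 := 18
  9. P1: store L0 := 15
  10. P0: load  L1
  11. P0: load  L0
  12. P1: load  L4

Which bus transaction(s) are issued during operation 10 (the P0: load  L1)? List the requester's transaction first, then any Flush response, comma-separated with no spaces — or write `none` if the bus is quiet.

bus = BusRd

  op1 P1: load  L0 → I/E on L0; bus BusRd; mem=70
  op2 P1: load  L1 → I/E on L1; bus BusRd; mem=10
  op3 P0: load  L0 → S/S on L0; bus BusRd; mem=70
  op4 P1: load  L5 → I/E on L5; bus BusRd; mem=90
  op5 P1: store L4 := 35 → I/M on L4; bus BusRdX; mem=70
  op6 P1: store L4 := 38 → I/M on L4; bus (none); mem=70
  op7 P1: store L5 := 46 → I/M on L5; bus (none); mem=90
  op8 P0: store L0 := 18 → M/I on L0; bus BusUpgr; mem=70
  op9 P1: store L0 := 15 → I/M on L0; bus BusRdX Flush; mem=18
  op10 P0: load  L1 → S/S on L1; bus BusRd; mem=10
  op11 P0: load  L0 → S/O on L0; bus BusRd; mem=18
  op12 P1: load  L4 → I/M on L4; bus (none); mem=70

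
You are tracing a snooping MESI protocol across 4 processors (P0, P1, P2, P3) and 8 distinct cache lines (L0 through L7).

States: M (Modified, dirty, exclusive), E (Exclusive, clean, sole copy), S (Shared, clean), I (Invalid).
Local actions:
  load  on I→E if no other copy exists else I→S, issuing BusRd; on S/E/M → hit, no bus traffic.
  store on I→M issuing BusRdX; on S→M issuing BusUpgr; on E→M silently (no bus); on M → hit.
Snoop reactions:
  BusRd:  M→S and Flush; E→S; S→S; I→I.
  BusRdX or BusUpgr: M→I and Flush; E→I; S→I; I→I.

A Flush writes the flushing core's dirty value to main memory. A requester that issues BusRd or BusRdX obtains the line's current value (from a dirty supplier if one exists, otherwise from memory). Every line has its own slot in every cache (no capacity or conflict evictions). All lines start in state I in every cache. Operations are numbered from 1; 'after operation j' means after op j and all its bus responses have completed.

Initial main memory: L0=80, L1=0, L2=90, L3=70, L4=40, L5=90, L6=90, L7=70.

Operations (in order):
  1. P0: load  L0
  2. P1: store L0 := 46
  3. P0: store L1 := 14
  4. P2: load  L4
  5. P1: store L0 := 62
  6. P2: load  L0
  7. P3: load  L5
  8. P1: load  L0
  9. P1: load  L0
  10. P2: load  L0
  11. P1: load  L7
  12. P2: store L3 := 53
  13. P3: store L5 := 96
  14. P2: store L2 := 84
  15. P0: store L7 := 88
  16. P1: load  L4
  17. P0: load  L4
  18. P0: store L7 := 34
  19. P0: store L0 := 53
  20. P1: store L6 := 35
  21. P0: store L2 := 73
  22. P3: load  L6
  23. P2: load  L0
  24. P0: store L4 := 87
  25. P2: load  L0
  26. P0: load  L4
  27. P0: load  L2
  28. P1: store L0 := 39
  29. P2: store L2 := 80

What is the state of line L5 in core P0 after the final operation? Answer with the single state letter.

state = I

  op1 P0: load  L0 → E/I/I/I on L0; bus BusRd; mem=80
  op2 P1: store L0 := 46 → I/M/I/I on L0; bus BusRdX; mem=80
  op3 P0: store L1 := 14 → M/I/I/I on L1; bus BusRdX; mem=0
  op4 P2: load  L4 → I/I/E/I on L4; bus BusRd; mem=40
  op5 P1: store L0 := 62 → I/M/I/I on L0; bus (none); mem=80
  op6 P2: load  L0 → I/S/S/I on L0; bus BusRd Flush; mem=62
  op7 P3: load  L5 → I/I/I/E on L5; bus BusRd; mem=90
  op8 P1: load  L0 → I/S/S/I on L0; bus (none); mem=62
  op9 P1: load  L0 → I/S/S/I on L0; bus (none); mem=62
  op10 P2: load  L0 → I/S/S/I on L0; bus (none); mem=62
  op11 P1: load  L7 → I/E/I/I on L7; bus BusRd; mem=70
  op12 P2: store L3 := 53 → I/I/M/I on L3; bus BusRdX; mem=70
  op13 P3: store L5 := 96 → I/I/I/M on L5; bus (none); mem=90
  op14 P2: store L2 := 84 → I/I/M/I on L2; bus BusRdX; mem=90
  op15 P0: store L7 := 88 → M/I/I/I on L7; bus BusRdX; mem=70
  op16 P1: load  L4 → I/S/S/I on L4; bus BusRd; mem=40
  op17 P0: load  L4 → S/S/S/I on L4; bus BusRd; mem=40
  op18 P0: store L7 := 34 → M/I/I/I on L7; bus (none); mem=70
  op19 P0: store L0 := 53 → M/I/I/I on L0; bus BusRdX; mem=62
  op20 P1: store L6 := 35 → I/M/I/I on L6; bus BusRdX; mem=90
  op21 P0: store L2 := 73 → M/I/I/I on L2; bus BusRdX Flush; mem=84
  op22 P3: load  L6 → I/S/I/S on L6; bus BusRd Flush; mem=35
  op23 P2: load  L0 → S/I/S/I on L0; bus BusRd Flush; mem=53
  op24 P0: store L4 := 87 → M/I/I/I on L4; bus BusUpgr; mem=40
  op25 P2: load  L0 → S/I/S/I on L0; bus (none); mem=53
  op26 P0: load  L4 → M/I/I/I on L4; bus (none); mem=40
  op27 P0: load  L2 → M/I/I/I on L2; bus (none); mem=84
  op28 P1: store L0 := 39 → I/M/I/I on L0; bus BusRdX; mem=53
  op29 P2: store L2 := 80 → I/I/M/I on L2; bus BusRdX Flush; mem=73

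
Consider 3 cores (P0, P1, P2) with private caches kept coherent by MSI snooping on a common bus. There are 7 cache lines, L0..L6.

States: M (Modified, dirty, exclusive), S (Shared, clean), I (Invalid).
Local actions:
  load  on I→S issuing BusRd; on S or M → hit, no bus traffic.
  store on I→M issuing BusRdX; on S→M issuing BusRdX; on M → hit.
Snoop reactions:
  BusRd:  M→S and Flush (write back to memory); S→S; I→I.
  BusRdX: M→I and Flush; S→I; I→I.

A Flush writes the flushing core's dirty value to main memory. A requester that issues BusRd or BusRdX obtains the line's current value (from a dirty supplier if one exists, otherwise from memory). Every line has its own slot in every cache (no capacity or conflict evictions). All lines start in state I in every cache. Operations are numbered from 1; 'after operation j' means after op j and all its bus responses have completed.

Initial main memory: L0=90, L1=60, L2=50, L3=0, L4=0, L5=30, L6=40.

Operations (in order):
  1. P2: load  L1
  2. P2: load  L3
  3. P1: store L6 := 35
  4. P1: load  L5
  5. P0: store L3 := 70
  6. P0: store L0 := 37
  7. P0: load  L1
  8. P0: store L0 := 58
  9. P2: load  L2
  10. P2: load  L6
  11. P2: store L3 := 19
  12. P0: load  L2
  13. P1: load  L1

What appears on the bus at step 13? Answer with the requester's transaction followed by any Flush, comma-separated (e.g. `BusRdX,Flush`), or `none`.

bus = BusRd

[1] P2: load  L1 | P0:I, P1:I, P2:S(60) | bus: BusRd
[2] P2: load  L3 | P0:I, P1:I, P2:S(0) | bus: BusRd
[3] P1: store L6 := 35 | P0:I, P1:M(35), P2:I | bus: BusRdX
[4] P1: load  L5 | P0:I, P1:S(30), P2:I | bus: BusRd
[5] P0: store L3 := 70 | P0:M(70), P1:I, P2:I | bus: BusRdX
[6] P0: store L0 := 37 | P0:M(37), P1:I, P2:I | bus: BusRdX
[7] P0: load  L1 | P0:S(60), P1:I, P2:S(60) | bus: BusRd
[8] P0: store L0 := 58 | P0:M(58), P1:I, P2:I | bus: none
[9] P2: load  L2 | P0:I, P1:I, P2:S(50) | bus: BusRd
[10] P2: load  L6 | P0:I, P1:S(35), P2:S(35) | bus: BusRd,Flush
[11] P2: store L3 := 19 | P0:I, P1:I, P2:M(19) | bus: BusRdX,Flush
[12] P0: load  L2 | P0:S(50), P1:I, P2:S(50) | bus: BusRd
[13] P1: load  L1 | P0:S(60), P1:S(60), P2:S(60) | bus: BusRd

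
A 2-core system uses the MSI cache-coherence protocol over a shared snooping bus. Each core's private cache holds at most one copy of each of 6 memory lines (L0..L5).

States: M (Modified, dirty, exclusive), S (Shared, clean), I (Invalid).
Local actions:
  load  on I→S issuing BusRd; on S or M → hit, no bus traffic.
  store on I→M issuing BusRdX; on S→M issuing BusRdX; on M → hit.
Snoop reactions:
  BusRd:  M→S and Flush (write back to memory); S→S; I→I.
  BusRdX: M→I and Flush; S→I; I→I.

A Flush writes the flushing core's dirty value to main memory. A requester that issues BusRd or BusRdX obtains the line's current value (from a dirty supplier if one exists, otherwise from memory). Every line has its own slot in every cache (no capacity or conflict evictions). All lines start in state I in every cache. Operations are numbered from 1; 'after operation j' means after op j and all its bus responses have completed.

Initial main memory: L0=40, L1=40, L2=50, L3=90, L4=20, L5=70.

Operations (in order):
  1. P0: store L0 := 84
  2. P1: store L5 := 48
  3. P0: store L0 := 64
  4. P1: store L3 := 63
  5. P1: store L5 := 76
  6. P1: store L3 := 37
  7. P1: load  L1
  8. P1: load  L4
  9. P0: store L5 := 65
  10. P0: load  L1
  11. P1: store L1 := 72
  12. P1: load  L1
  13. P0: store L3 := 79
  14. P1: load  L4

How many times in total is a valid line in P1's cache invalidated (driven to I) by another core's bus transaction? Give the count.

invalidations = 2

[1] P0: store L0 := 84 | P0:M(84), P1:I | bus: BusRdX
[2] P1: store L5 := 48 | P0:I, P1:M(48) | bus: BusRdX
[3] P0: store L0 := 64 | P0:M(64), P1:I | bus: none
[4] P1: store L3 := 63 | P0:I, P1:M(63) | bus: BusRdX
[5] P1: store L5 := 76 | P0:I, P1:M(76) | bus: none
[6] P1: store L3 := 37 | P0:I, P1:M(37) | bus: none
[7] P1: load  L1 | P0:I, P1:S(40) | bus: BusRd
[8] P1: load  L4 | P0:I, P1:S(20) | bus: BusRd
[9] P0: store L5 := 65 | P0:M(65), P1:I | bus: BusRdX,Flush
[10] P0: load  L1 | P0:S(40), P1:S(40) | bus: BusRd
[11] P1: store L1 := 72 | P0:I, P1:M(72) | bus: BusRdX
[12] P1: load  L1 | P0:I, P1:M(72) | bus: none
[13] P0: store L3 := 79 | P0:M(79), P1:I | bus: BusRdX,Flush
[14] P1: load  L4 | P0:I, P1:S(20) | bus: none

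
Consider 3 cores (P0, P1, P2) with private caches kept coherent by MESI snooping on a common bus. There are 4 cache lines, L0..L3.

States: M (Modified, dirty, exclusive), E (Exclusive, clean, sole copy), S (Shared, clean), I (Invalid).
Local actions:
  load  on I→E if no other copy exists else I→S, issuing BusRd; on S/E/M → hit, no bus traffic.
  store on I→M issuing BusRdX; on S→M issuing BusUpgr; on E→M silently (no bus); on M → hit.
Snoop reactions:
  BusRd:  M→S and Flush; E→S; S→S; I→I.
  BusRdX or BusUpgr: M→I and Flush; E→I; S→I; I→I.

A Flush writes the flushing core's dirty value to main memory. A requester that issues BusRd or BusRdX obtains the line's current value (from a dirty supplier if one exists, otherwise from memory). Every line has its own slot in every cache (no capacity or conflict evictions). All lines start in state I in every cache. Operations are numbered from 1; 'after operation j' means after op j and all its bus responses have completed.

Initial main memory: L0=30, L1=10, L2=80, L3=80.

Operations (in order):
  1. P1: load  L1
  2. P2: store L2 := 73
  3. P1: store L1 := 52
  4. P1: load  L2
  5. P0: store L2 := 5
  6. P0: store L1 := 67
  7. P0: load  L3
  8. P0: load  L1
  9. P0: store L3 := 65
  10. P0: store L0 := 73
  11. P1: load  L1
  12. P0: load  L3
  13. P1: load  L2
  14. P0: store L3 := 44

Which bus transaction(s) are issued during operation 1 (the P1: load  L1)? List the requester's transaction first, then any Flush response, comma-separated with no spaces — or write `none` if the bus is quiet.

bus = BusRd

1. P1: load  L1  bus=[BusRd]  L1: P0=I P1=E P2=I  mem[L1]=10
2. P2: store L2 := 73  bus=[BusRdX]  L2: P0=I P1=I P2=M  mem[L2]=80
3. P1: store L1 := 52  bus=[-]  L1: P0=I P1=M P2=I  mem[L1]=10
4. P1: load  L2  bus=[BusRd,Flush]  L2: P0=I P1=S P2=S  mem[L2]=73
5. P0: store L2 := 5  bus=[BusRdX]  L2: P0=M P1=I P2=I  mem[L2]=73
6. P0: store L1 := 67  bus=[BusRdX,Flush]  L1: P0=M P1=I P2=I  mem[L1]=52
7. P0: load  L3  bus=[BusRd]  L3: P0=E P1=I P2=I  mem[L3]=80
8. P0: load  L1  bus=[-]  L1: P0=M P1=I P2=I  mem[L1]=52
9. P0: store L3 := 65  bus=[-]  L3: P0=M P1=I P2=I  mem[L3]=80
10. P0: store L0 := 73  bus=[BusRdX]  L0: P0=M P1=I P2=I  mem[L0]=30
11. P1: load  L1  bus=[BusRd,Flush]  L1: P0=S P1=S P2=I  mem[L1]=67
12. P0: load  L3  bus=[-]  L3: P0=M P1=I P2=I  mem[L3]=80
13. P1: load  L2  bus=[BusRd,Flush]  L2: P0=S P1=S P2=I  mem[L2]=5
14. P0: store L3 := 44  bus=[-]  L3: P0=M P1=I P2=I  mem[L3]=80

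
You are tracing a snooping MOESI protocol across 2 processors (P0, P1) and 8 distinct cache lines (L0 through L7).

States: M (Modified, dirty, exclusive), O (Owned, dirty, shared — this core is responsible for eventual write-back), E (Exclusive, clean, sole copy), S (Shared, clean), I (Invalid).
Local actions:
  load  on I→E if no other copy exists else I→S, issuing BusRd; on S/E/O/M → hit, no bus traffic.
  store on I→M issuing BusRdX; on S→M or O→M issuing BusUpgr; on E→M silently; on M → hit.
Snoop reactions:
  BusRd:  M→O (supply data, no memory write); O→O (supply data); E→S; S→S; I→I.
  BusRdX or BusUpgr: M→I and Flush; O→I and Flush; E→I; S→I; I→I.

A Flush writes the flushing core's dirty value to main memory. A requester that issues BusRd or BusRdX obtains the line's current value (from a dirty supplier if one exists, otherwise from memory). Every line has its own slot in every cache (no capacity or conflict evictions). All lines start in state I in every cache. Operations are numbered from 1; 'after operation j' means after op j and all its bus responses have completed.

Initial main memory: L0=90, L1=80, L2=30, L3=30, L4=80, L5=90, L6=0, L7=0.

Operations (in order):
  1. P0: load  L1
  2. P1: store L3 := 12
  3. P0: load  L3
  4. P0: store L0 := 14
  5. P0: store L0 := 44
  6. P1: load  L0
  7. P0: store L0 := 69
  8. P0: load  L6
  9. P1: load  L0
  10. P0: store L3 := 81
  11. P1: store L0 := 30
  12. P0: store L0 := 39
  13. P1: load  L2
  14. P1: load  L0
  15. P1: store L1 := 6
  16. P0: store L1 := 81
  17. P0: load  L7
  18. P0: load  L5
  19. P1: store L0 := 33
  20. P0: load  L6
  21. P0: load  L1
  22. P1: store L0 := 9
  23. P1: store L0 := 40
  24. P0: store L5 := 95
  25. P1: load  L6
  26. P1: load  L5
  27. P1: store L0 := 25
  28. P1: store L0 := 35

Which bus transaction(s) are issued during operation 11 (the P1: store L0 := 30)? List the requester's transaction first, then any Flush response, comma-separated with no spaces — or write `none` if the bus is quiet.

bus = BusUpgr,Flush

step 1: P0: load  L1  ⟶  EI  (L1)  txn=BusRd  M[L1]=80
step 2: P1: store L3 := 12  ⟶  IM  (L3)  txn=BusRdX  M[L3]=30
step 3: P0: load  L3  ⟶  SO  (L3)  txn=BusRd  M[L3]=30
step 4: P0: store L0 := 14  ⟶  MI  (L0)  txn=BusRdX  M[L0]=90
step 5: P0: store L0 := 44  ⟶  MI  (L0)  txn=∅  M[L0]=90
step 6: P1: load  L0  ⟶  OS  (L0)  txn=BusRd  M[L0]=90
step 7: P0: store L0 := 69  ⟶  MI  (L0)  txn=BusUpgr  M[L0]=90
step 8: P0: load  L6  ⟶  EI  (L6)  txn=BusRd  M[L6]=0
step 9: P1: load  L0  ⟶  OS  (L0)  txn=BusRd  M[L0]=90
step 10: P0: store L3 := 81  ⟶  MI  (L3)  txn=BusUpgr+Flush  M[L3]=12
step 11: P1: store L0 := 30  ⟶  IM  (L0)  txn=BusUpgr+Flush  M[L0]=69
step 12: P0: store L0 := 39  ⟶  MI  (L0)  txn=BusRdX+Flush  M[L0]=30
step 13: P1: load  L2  ⟶  IE  (L2)  txn=BusRd  M[L2]=30
step 14: P1: load  L0  ⟶  OS  (L0)  txn=BusRd  M[L0]=30
step 15: P1: store L1 := 6  ⟶  IM  (L1)  txn=BusRdX  M[L1]=80
step 16: P0: store L1 := 81  ⟶  MI  (L1)  txn=BusRdX+Flush  M[L1]=6
step 17: P0: load  L7  ⟶  EI  (L7)  txn=BusRd  M[L7]=0
step 18: P0: load  L5  ⟶  EI  (L5)  txn=BusRd  M[L5]=90
step 19: P1: store L0 := 33  ⟶  IM  (L0)  txn=BusUpgr+Flush  M[L0]=39
step 20: P0: load  L6  ⟶  EI  (L6)  txn=∅  M[L6]=0
step 21: P0: load  L1  ⟶  MI  (L1)  txn=∅  M[L1]=6
step 22: P1: store L0 := 9  ⟶  IM  (L0)  txn=∅  M[L0]=39
step 23: P1: store L0 := 40  ⟶  IM  (L0)  txn=∅  M[L0]=39
step 24: P0: store L5 := 95  ⟶  MI  (L5)  txn=∅  M[L5]=90
step 25: P1: load  L6  ⟶  SS  (L6)  txn=BusRd  M[L6]=0
step 26: P1: load  L5  ⟶  OS  (L5)  txn=BusRd  M[L5]=90
step 27: P1: store L0 := 25  ⟶  IM  (L0)  txn=∅  M[L0]=39
step 28: P1: store L0 := 35  ⟶  IM  (L0)  txn=∅  M[L0]=39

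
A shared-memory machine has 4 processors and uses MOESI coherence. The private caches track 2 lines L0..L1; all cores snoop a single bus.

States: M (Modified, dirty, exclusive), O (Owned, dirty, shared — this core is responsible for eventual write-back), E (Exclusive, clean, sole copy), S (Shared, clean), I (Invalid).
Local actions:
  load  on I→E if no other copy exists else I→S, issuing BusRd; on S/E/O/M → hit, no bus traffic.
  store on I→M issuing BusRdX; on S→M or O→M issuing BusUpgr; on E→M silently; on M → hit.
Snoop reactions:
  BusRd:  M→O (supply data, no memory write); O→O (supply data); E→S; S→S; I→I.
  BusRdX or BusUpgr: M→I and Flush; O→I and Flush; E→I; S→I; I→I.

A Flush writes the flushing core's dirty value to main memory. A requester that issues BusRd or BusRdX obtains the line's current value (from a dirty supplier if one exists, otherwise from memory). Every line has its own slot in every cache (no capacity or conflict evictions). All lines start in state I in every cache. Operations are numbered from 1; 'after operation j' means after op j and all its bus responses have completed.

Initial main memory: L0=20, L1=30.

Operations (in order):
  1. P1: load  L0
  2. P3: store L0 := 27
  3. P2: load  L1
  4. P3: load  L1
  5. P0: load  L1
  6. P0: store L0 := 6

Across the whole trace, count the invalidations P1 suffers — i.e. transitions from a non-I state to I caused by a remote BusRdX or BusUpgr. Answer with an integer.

invalidations = 1

1. P1: load  L0  bus=[BusRd]  L0: P0=I P1=E P2=I P3=I  mem[L0]=20
2. P3: store L0 := 27  bus=[BusRdX]  L0: P0=I P1=I P2=I P3=M  mem[L0]=20
3. P2: load  L1  bus=[BusRd]  L1: P0=I P1=I P2=E P3=I  mem[L1]=30
4. P3: load  L1  bus=[BusRd]  L1: P0=I P1=I P2=S P3=S  mem[L1]=30
5. P0: load  L1  bus=[BusRd]  L1: P0=S P1=I P2=S P3=S  mem[L1]=30
6. P0: store L0 := 6  bus=[BusRdX,Flush]  L0: P0=M P1=I P2=I P3=I  mem[L0]=27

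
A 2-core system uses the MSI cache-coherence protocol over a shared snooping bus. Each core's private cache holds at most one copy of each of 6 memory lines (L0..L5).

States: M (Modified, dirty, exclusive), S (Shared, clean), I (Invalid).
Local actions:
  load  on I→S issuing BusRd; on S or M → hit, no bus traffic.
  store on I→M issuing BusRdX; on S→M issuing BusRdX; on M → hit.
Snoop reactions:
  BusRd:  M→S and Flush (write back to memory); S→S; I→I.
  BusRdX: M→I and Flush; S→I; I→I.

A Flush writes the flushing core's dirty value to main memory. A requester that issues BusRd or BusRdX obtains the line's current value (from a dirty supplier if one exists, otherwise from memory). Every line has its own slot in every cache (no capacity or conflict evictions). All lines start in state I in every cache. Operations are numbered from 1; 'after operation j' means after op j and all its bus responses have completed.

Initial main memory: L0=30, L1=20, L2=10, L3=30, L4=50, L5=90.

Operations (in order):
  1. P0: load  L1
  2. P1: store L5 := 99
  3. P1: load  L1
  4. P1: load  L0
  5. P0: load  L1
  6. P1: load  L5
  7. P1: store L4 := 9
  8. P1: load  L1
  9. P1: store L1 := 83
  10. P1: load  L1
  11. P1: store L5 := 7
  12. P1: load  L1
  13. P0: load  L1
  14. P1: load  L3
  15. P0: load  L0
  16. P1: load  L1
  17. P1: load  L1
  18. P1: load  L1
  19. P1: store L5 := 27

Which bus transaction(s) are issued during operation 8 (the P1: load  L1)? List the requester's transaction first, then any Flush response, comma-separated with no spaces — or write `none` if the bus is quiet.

bus = none

step 1: P0: load  L1  ⟶  SI  (L1)  txn=BusRd  M[L1]=20
step 2: P1: store L5 := 99  ⟶  IM  (L5)  txn=BusRdX  M[L5]=90
step 3: P1: load  L1  ⟶  SS  (L1)  txn=BusRd  M[L1]=20
step 4: P1: load  L0  ⟶  IS  (L0)  txn=BusRd  M[L0]=30
step 5: P0: load  L1  ⟶  SS  (L1)  txn=∅  M[L1]=20
step 6: P1: load  L5  ⟶  IM  (L5)  txn=∅  M[L5]=90
step 7: P1: store L4 := 9  ⟶  IM  (L4)  txn=BusRdX  M[L4]=50
step 8: P1: load  L1  ⟶  SS  (L1)  txn=∅  M[L1]=20
step 9: P1: store L1 := 83  ⟶  IM  (L1)  txn=BusRdX  M[L1]=20
step 10: P1: load  L1  ⟶  IM  (L1)  txn=∅  M[L1]=20
step 11: P1: store L5 := 7  ⟶  IM  (L5)  txn=∅  M[L5]=90
step 12: P1: load  L1  ⟶  IM  (L1)  txn=∅  M[L1]=20
step 13: P0: load  L1  ⟶  SS  (L1)  txn=BusRd+Flush  M[L1]=83
step 14: P1: load  L3  ⟶  IS  (L3)  txn=BusRd  M[L3]=30
step 15: P0: load  L0  ⟶  SS  (L0)  txn=BusRd  M[L0]=30
step 16: P1: load  L1  ⟶  SS  (L1)  txn=∅  M[L1]=83
step 17: P1: load  L1  ⟶  SS  (L1)  txn=∅  M[L1]=83
step 18: P1: load  L1  ⟶  SS  (L1)  txn=∅  M[L1]=83
step 19: P1: store L5 := 27  ⟶  IM  (L5)  txn=∅  M[L5]=90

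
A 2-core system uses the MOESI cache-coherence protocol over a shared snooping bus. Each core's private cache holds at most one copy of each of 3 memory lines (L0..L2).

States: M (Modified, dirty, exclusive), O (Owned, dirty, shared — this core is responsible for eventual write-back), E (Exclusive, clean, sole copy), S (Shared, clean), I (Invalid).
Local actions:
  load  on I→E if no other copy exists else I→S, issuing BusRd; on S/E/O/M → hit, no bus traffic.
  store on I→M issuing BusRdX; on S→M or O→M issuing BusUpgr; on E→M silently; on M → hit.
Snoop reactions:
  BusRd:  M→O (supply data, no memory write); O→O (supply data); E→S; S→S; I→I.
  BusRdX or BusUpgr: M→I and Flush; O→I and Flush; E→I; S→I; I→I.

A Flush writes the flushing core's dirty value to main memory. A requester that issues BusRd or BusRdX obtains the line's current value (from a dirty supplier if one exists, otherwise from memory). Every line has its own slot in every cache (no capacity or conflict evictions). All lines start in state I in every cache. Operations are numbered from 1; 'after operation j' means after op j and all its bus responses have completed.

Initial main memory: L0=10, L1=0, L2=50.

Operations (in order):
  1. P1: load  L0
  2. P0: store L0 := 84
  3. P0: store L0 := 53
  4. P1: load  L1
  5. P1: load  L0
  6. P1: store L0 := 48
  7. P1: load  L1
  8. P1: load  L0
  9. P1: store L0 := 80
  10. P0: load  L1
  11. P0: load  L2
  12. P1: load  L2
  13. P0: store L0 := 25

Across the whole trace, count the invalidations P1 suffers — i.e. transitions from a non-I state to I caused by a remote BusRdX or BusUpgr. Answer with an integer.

  op1 P1: load  L0 → I/E on L0; bus BusRd; mem=10
  op2 P0: store L0 := 84 → M/I on L0; bus BusRdX; mem=10
  op3 P0: store L0 := 53 → M/I on L0; bus (none); mem=10
  op4 P1: load  L1 → I/E on L1; bus BusRd; mem=0
  op5 P1: load  L0 → O/S on L0; bus BusRd; mem=10
  op6 P1: store L0 := 48 → I/M on L0; bus BusUpgr Flush; mem=53
  op7 P1: load  L1 → I/E on L1; bus (none); mem=0
  op8 P1: load  L0 → I/M on L0; bus (none); mem=53
  op9 P1: store L0 := 80 → I/M on L0; bus (none); mem=53
  op10 P0: load  L1 → S/S on L1; bus BusRd; mem=0
  op11 P0: load  L2 → E/I on L2; bus BusRd; mem=50
  op12 P1: load  L2 → S/S on L2; bus BusRd; mem=50
  op13 P0: store L0 := 25 → M/I on L0; bus BusRdX Flush; mem=80

invalidations = 2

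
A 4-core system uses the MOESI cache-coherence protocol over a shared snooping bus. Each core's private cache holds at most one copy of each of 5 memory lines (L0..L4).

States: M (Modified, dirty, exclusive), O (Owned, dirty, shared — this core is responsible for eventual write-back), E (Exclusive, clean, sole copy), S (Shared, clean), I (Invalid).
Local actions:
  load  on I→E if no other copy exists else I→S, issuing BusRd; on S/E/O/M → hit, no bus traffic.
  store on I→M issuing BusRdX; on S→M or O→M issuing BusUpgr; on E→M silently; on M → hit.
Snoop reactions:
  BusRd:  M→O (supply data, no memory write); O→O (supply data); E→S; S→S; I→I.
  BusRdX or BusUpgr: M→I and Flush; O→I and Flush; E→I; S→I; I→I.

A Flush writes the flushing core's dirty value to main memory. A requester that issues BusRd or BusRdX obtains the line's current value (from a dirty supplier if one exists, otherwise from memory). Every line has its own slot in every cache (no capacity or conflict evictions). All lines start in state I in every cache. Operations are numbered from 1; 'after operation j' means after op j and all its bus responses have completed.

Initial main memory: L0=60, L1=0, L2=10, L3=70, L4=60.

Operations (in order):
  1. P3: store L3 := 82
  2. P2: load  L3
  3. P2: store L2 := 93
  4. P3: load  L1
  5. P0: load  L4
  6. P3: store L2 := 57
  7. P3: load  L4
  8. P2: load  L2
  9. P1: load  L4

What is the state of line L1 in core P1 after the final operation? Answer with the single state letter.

state = I

1. P3: store L3 := 82  bus=[BusRdX]  L3: P0=I P1=I P2=I P3=M  mem[L3]=70
2. P2: load  L3  bus=[BusRd]  L3: P0=I P1=I P2=S P3=O  mem[L3]=70
3. P2: store L2 := 93  bus=[BusRdX]  L2: P0=I P1=I P2=M P3=I  mem[L2]=10
4. P3: load  L1  bus=[BusRd]  L1: P0=I P1=I P2=I P3=E  mem[L1]=0
5. P0: load  L4  bus=[BusRd]  L4: P0=E P1=I P2=I P3=I  mem[L4]=60
6. P3: store L2 := 57  bus=[BusRdX,Flush]  L2: P0=I P1=I P2=I P3=M  mem[L2]=93
7. P3: load  L4  bus=[BusRd]  L4: P0=S P1=I P2=I P3=S  mem[L4]=60
8. P2: load  L2  bus=[BusRd]  L2: P0=I P1=I P2=S P3=O  mem[L2]=93
9. P1: load  L4  bus=[BusRd]  L4: P0=S P1=S P2=I P3=S  mem[L4]=60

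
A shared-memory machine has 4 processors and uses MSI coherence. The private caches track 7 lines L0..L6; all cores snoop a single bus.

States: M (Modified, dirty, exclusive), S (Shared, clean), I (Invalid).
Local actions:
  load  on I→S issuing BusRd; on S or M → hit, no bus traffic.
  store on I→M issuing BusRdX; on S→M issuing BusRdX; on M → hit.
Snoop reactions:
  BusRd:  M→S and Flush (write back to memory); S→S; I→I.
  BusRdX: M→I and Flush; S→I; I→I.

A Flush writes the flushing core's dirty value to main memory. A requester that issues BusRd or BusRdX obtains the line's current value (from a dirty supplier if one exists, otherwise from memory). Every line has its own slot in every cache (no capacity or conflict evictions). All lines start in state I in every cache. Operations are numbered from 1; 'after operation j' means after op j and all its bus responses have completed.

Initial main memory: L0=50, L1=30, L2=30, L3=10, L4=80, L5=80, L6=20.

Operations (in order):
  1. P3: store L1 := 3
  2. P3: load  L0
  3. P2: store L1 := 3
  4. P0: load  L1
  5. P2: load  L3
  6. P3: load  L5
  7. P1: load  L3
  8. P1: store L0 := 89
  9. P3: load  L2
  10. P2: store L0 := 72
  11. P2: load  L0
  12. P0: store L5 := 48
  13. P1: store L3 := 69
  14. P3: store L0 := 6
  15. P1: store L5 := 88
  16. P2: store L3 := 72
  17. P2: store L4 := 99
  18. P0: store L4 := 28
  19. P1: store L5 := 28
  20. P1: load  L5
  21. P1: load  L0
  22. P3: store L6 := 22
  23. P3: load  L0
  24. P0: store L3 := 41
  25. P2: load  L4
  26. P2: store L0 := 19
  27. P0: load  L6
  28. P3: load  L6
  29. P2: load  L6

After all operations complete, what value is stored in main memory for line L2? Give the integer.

[1] P3: store L1 := 3 | P0:I, P1:I, P2:I, P3:M(3) | bus: BusRdX
[2] P3: load  L0 | P0:I, P1:I, P2:I, P3:S(50) | bus: BusRd
[3] P2: store L1 := 3 | P0:I, P1:I, P2:M(3), P3:I | bus: BusRdX,Flush
[4] P0: load  L1 | P0:S(3), P1:I, P2:S(3), P3:I | bus: BusRd,Flush
[5] P2: load  L3 | P0:I, P1:I, P2:S(10), P3:I | bus: BusRd
[6] P3: load  L5 | P0:I, P1:I, P2:I, P3:S(80) | bus: BusRd
[7] P1: load  L3 | P0:I, P1:S(10), P2:S(10), P3:I | bus: BusRd
[8] P1: store L0 := 89 | P0:I, P1:M(89), P2:I, P3:I | bus: BusRdX
[9] P3: load  L2 | P0:I, P1:I, P2:I, P3:S(30) | bus: BusRd
[10] P2: store L0 := 72 | P0:I, P1:I, P2:M(72), P3:I | bus: BusRdX,Flush
[11] P2: load  L0 | P0:I, P1:I, P2:M(72), P3:I | bus: none
[12] P0: store L5 := 48 | P0:M(48), P1:I, P2:I, P3:I | bus: BusRdX
[13] P1: store L3 := 69 | P0:I, P1:M(69), P2:I, P3:I | bus: BusRdX
[14] P3: store L0 := 6 | P0:I, P1:I, P2:I, P3:M(6) | bus: BusRdX,Flush
[15] P1: store L5 := 88 | P0:I, P1:M(88), P2:I, P3:I | bus: BusRdX,Flush
[16] P2: store L3 := 72 | P0:I, P1:I, P2:M(72), P3:I | bus: BusRdX,Flush
[17] P2: store L4 := 99 | P0:I, P1:I, P2:M(99), P3:I | bus: BusRdX
[18] P0: store L4 := 28 | P0:M(28), P1:I, P2:I, P3:I | bus: BusRdX,Flush
[19] P1: store L5 := 28 | P0:I, P1:M(28), P2:I, P3:I | bus: none
[20] P1: load  L5 | P0:I, P1:M(28), P2:I, P3:I | bus: none
[21] P1: load  L0 | P0:I, P1:S(6), P2:I, P3:S(6) | bus: BusRd,Flush
[22] P3: store L6 := 22 | P0:I, P1:I, P2:I, P3:M(22) | bus: BusRdX
[23] P3: load  L0 | P0:I, P1:S(6), P2:I, P3:S(6) | bus: none
[24] P0: store L3 := 41 | P0:M(41), P1:I, P2:I, P3:I | bus: BusRdX,Flush
[25] P2: load  L4 | P0:S(28), P1:I, P2:S(28), P3:I | bus: BusRd,Flush
[26] P2: store L0 := 19 | P0:I, P1:I, P2:M(19), P3:I | bus: BusRdX
[27] P0: load  L6 | P0:S(22), P1:I, P2:I, P3:S(22) | bus: BusRd,Flush
[28] P3: load  L6 | P0:S(22), P1:I, P2:I, P3:S(22) | bus: none
[29] P2: load  L6 | P0:S(22), P1:I, P2:S(22), P3:S(22) | bus: BusRd

memory[L2] = 30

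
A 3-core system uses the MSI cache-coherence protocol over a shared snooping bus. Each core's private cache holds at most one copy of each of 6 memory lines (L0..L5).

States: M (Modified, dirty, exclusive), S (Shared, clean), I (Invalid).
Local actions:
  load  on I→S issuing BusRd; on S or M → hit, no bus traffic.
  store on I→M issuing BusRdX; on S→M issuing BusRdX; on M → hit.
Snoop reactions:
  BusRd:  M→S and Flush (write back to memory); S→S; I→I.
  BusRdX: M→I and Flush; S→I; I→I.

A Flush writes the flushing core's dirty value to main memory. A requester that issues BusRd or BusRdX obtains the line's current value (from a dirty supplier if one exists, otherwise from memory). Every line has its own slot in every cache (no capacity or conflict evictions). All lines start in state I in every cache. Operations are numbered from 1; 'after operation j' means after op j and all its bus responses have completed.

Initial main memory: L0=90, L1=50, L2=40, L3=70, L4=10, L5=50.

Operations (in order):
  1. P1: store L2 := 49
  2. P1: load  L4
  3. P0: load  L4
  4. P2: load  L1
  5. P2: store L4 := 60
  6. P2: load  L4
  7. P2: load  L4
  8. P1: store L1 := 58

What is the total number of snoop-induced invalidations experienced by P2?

invalidations = 1

step 1: P1: store L2 := 49  ⟶  IMI  (L2)  txn=BusRdX  M[L2]=40
step 2: P1: load  L4  ⟶  ISI  (L4)  txn=BusRd  M[L4]=10
step 3: P0: load  L4  ⟶  SSI  (L4)  txn=BusRd  M[L4]=10
step 4: P2: load  L1  ⟶  IIS  (L1)  txn=BusRd  M[L1]=50
step 5: P2: store L4 := 60  ⟶  IIM  (L4)  txn=BusRdX  M[L4]=10
step 6: P2: load  L4  ⟶  IIM  (L4)  txn=∅  M[L4]=10
step 7: P2: load  L4  ⟶  IIM  (L4)  txn=∅  M[L4]=10
step 8: P1: store L1 := 58  ⟶  IMI  (L1)  txn=BusRdX  M[L1]=50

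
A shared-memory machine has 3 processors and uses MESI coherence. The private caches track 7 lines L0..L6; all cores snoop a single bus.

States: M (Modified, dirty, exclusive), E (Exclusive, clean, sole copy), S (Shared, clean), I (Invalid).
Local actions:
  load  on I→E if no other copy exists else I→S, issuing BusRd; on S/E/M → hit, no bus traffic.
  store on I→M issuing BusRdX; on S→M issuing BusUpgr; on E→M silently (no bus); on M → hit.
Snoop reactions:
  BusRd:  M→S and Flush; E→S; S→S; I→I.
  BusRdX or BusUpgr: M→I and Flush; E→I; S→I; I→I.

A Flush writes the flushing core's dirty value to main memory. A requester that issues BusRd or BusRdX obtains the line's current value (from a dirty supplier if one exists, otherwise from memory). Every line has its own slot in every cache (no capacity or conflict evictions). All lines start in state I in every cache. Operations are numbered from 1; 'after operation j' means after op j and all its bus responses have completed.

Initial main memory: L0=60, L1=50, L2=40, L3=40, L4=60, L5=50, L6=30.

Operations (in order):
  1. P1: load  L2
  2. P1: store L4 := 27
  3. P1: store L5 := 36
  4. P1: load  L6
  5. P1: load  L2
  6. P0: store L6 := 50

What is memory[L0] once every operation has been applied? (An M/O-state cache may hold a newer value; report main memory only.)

memory[L0] = 60

step 1: P1: load  L2  ⟶  IEI  (L2)  txn=BusRd  M[L2]=40
step 2: P1: store L4 := 27  ⟶  IMI  (L4)  txn=BusRdX  M[L4]=60
step 3: P1: store L5 := 36  ⟶  IMI  (L5)  txn=BusRdX  M[L5]=50
step 4: P1: load  L6  ⟶  IEI  (L6)  txn=BusRd  M[L6]=30
step 5: P1: load  L2  ⟶  IEI  (L2)  txn=∅  M[L2]=40
step 6: P0: store L6 := 50  ⟶  MII  (L6)  txn=BusRdX  M[L6]=30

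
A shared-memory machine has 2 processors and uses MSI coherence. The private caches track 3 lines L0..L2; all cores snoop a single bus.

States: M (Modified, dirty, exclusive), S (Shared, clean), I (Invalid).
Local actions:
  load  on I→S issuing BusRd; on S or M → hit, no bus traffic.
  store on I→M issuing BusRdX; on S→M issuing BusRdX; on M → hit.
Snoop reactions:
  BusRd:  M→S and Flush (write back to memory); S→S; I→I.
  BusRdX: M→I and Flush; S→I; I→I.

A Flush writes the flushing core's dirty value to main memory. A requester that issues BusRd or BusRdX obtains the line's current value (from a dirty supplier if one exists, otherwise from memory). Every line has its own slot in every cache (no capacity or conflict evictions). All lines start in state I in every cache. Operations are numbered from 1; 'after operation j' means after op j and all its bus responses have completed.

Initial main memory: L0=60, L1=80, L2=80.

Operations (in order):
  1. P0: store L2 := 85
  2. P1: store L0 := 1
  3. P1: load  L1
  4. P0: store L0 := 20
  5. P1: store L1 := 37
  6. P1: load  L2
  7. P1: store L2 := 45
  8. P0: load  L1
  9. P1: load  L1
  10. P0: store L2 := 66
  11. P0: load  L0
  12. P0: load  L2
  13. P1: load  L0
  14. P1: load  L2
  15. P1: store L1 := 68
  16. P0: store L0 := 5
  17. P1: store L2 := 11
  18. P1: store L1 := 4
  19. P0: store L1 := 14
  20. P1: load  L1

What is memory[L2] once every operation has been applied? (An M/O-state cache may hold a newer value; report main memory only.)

1. P0: store L2 := 85  bus=[BusRdX]  L2: P0=M P1=I  mem[L2]=80
2. P1: store L0 := 1  bus=[BusRdX]  L0: P0=I P1=M  mem[L0]=60
3. P1: load  L1  bus=[BusRd]  L1: P0=I P1=S  mem[L1]=80
4. P0: store L0 := 20  bus=[BusRdX,Flush]  L0: P0=M P1=I  mem[L0]=1
5. P1: store L1 := 37  bus=[BusRdX]  L1: P0=I P1=M  mem[L1]=80
6. P1: load  L2  bus=[BusRd,Flush]  L2: P0=S P1=S  mem[L2]=85
7. P1: store L2 := 45  bus=[BusRdX]  L2: P0=I P1=M  mem[L2]=85
8. P0: load  L1  bus=[BusRd,Flush]  L1: P0=S P1=S  mem[L1]=37
9. P1: load  L1  bus=[-]  L1: P0=S P1=S  mem[L1]=37
10. P0: store L2 := 66  bus=[BusRdX,Flush]  L2: P0=M P1=I  mem[L2]=45
11. P0: load  L0  bus=[-]  L0: P0=M P1=I  mem[L0]=1
12. P0: load  L2  bus=[-]  L2: P0=M P1=I  mem[L2]=45
13. P1: load  L0  bus=[BusRd,Flush]  L0: P0=S P1=S  mem[L0]=20
14. P1: load  L2  bus=[BusRd,Flush]  L2: P0=S P1=S  mem[L2]=66
15. P1: store L1 := 68  bus=[BusRdX]  L1: P0=I P1=M  mem[L1]=37
16. P0: store L0 := 5  bus=[BusRdX]  L0: P0=M P1=I  mem[L0]=20
17. P1: store L2 := 11  bus=[BusRdX]  L2: P0=I P1=M  mem[L2]=66
18. P1: store L1 := 4  bus=[-]  L1: P0=I P1=M  mem[L1]=37
19. P0: store L1 := 14  bus=[BusRdX,Flush]  L1: P0=M P1=I  mem[L1]=4
20. P1: load  L1  bus=[BusRd,Flush]  L1: P0=S P1=S  mem[L1]=14

memory[L2] = 66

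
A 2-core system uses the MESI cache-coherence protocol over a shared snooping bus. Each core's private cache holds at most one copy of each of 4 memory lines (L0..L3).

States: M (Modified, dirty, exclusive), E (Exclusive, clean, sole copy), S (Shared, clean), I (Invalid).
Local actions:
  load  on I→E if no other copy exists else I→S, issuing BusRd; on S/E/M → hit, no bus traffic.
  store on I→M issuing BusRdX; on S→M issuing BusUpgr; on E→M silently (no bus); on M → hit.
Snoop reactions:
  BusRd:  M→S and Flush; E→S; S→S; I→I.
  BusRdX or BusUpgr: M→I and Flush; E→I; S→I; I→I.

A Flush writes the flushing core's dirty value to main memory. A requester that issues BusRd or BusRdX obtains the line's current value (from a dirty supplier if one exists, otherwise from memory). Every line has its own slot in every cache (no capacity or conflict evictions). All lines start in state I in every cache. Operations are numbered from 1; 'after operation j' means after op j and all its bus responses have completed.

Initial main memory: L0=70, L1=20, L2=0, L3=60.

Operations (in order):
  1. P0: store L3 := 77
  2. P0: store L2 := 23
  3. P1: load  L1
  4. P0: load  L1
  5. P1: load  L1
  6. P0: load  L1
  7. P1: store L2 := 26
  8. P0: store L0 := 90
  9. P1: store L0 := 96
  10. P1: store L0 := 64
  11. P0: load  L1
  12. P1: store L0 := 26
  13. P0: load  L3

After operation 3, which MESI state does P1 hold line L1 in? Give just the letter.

[1] P0: store L3 := 77 | P0:M(77), P1:I | bus: BusRdX
[2] P0: store L2 := 23 | P0:M(23), P1:I | bus: BusRdX
[3] P1: load  L1 | P0:I, P1:E(20) | bus: BusRd
[4] P0: load  L1 | P0:S(20), P1:S(20) | bus: BusRd
[5] P1: load  L1 | P0:S(20), P1:S(20) | bus: none
[6] P0: load  L1 | P0:S(20), P1:S(20) | bus: none
[7] P1: store L2 := 26 | P0:I, P1:M(26) | bus: BusRdX,Flush
[8] P0: store L0 := 90 | P0:M(90), P1:I | bus: BusRdX
[9] P1: store L0 := 96 | P0:I, P1:M(96) | bus: BusRdX,Flush
[10] P1: store L0 := 64 | P0:I, P1:M(64) | bus: none
[11] P0: load  L1 | P0:S(20), P1:S(20) | bus: none
[12] P1: store L0 := 26 | P0:I, P1:M(26) | bus: none
[13] P0: load  L3 | P0:M(77), P1:I | bus: none

state = E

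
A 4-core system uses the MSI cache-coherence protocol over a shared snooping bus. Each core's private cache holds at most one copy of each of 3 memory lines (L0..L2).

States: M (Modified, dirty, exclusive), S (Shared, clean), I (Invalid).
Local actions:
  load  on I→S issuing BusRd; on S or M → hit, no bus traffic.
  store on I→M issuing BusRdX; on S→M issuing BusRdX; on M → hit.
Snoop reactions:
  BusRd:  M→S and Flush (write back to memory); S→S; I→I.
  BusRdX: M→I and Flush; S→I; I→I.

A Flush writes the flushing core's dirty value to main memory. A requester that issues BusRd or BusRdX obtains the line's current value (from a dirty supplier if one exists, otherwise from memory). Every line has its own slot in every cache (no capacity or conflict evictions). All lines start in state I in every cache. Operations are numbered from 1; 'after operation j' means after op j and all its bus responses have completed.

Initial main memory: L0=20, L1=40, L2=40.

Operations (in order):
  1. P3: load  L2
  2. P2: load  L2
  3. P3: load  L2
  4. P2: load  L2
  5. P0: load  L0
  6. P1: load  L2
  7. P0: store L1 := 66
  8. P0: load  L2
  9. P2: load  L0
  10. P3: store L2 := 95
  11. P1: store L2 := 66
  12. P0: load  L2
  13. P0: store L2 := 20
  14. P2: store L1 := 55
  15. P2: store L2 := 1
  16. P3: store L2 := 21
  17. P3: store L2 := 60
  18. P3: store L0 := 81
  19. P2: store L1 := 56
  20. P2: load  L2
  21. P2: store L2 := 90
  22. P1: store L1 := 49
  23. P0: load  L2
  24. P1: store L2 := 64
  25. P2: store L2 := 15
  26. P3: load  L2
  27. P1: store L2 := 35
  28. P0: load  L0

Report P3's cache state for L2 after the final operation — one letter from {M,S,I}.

  op1 P3: load  L2 → I/I/I/S on L2; bus BusRd; mem=40
  op2 P2: load  L2 → I/I/S/S on L2; bus BusRd; mem=40
  op3 P3: load  L2 → I/I/S/S on L2; bus (none); mem=40
  op4 P2: load  L2 → I/I/S/S on L2; bus (none); mem=40
  op5 P0: load  L0 → S/I/I/I on L0; bus BusRd; mem=20
  op6 P1: load  L2 → I/S/S/S on L2; bus BusRd; mem=40
  op7 P0: store L1 := 66 → M/I/I/I on L1; bus BusRdX; mem=40
  op8 P0: load  L2 → S/S/S/S on L2; bus BusRd; mem=40
  op9 P2: load  L0 → S/I/S/I on L0; bus BusRd; mem=20
  op10 P3: store L2 := 95 → I/I/I/M on L2; bus BusRdX; mem=40
  op11 P1: store L2 := 66 → I/M/I/I on L2; bus BusRdX Flush; mem=95
  op12 P0: load  L2 → S/S/I/I on L2; bus BusRd Flush; mem=66
  op13 P0: store L2 := 20 → M/I/I/I on L2; bus BusRdX; mem=66
  op14 P2: store L1 := 55 → I/I/M/I on L1; bus BusRdX Flush; mem=66
  op15 P2: store L2 := 1 → I/I/M/I on L2; bus BusRdX Flush; mem=20
  op16 P3: store L2 := 21 → I/I/I/M on L2; bus BusRdX Flush; mem=1
  op17 P3: store L2 := 60 → I/I/I/M on L2; bus (none); mem=1
  op18 P3: store L0 := 81 → I/I/I/M on L0; bus BusRdX; mem=20
  op19 P2: store L1 := 56 → I/I/M/I on L1; bus (none); mem=66
  op20 P2: load  L2 → I/I/S/S on L2; bus BusRd Flush; mem=60
  op21 P2: store L2 := 90 → I/I/M/I on L2; bus BusRdX; mem=60
  op22 P1: store L1 := 49 → I/M/I/I on L1; bus BusRdX Flush; mem=56
  op23 P0: load  L2 → S/I/S/I on L2; bus BusRd Flush; mem=90
  op24 P1: store L2 := 64 → I/M/I/I on L2; bus BusRdX; mem=90
  op25 P2: store L2 := 15 → I/I/M/I on L2; bus BusRdX Flush; mem=64
  op26 P3: load  L2 → I/I/S/S on L2; bus BusRd Flush; mem=15
  op27 P1: store L2 := 35 → I/M/I/I on L2; bus BusRdX; mem=15
  op28 P0: load  L0 → S/I/I/S on L0; bus BusRd Flush; mem=81

state = I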